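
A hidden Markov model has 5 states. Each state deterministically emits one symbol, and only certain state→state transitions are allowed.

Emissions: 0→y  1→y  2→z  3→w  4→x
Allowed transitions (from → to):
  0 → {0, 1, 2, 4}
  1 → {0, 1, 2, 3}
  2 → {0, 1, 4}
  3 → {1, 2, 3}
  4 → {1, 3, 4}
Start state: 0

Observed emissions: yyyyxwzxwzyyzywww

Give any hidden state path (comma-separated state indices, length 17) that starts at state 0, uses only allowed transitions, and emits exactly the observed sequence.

  [0] y  {0,1}  => 0  start
  [1] y  {0,1}  => 1  0->1 ok
  [2] y  {0,1}  => 1  1->1 ok
  [3] y  {0,1}  => 0  1->0 ok
  [4] x  {4}  => 4  0->4 ok
  [5] w  {3}  => 3  4->3 ok
  [6] z  {2}  => 2  3->2 ok
  [7] x  {4}  => 4  2->4 ok
  [8] w  {3}  => 3  4->3 ok
  [9] z  {2}  => 2  3->2 ok
  [10] y  {0,1}  => 0  2->0 ok
  [11] y  {0,1}  => 1  0->1 ok
  [12] z  {2}  => 2  1->2 ok
  [13] y  {0,1}  => 1  2->1 ok
  [14] w  {3}  => 3  1->3 ok
  [15] w  {3}  => 3  3->3 ok
  [16] w  {3}  => 3  3->3 ok

0,1,1,0,4,3,2,4,3,2,0,1,2,1,3,3,3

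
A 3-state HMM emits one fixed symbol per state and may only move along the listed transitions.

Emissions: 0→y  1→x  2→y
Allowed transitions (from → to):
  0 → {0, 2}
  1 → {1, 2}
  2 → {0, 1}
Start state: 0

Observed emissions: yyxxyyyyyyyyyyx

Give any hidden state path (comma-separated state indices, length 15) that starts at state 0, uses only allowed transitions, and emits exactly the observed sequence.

  0: obs=y cand={0,2} pick 0 [start]
  1: obs=y cand={0,2} pick 2 [0->2 ok]
  2: obs=x cand={1} pick 1 [2->1 ok]
  3: obs=x cand={1} pick 1 [1->1 ok]
  4: obs=y cand={0,2} pick 2 [1->2 ok]
  5: obs=y cand={0,2} pick 0 [2->0 ok]
  6: obs=y cand={0,2} pick 0 [0->0 ok]
  7: obs=y cand={0,2} pick 2 [0->2 ok]
  8: obs=y cand={0,2} pick 0 [2->0 ok]
  9: obs=y cand={0,2} pick 2 [0->2 ok]
  10: obs=y cand={0,2} pick 0 [2->0 ok]
  11: obs=y cand={0,2} pick 2 [0->2 ok]
  12: obs=y cand={0,2} pick 0 [2->0 ok]
  13: obs=y cand={0,2} pick 2 [0->2 ok]
  14: obs=x cand={1} pick 1 [2->1 ok]

0,2,1,1,2,0,0,2,0,2,0,2,0,2,1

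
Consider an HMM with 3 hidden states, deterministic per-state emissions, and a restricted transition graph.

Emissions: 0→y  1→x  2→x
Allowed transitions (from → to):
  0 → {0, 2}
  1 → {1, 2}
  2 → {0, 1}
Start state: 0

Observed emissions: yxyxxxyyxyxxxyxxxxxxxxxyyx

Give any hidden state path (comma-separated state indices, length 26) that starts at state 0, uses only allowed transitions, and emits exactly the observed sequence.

  pos 0: y in {0}, choose 0; start
  pos 1: x in {1,2}, choose 2; 0->2 ok
  pos 2: y in {0}, choose 0; 2->0 ok
  pos 3: x in {1,2}, choose 2; 0->2 ok
  pos 4: x in {1,2}, choose 1; 2->1 ok
  pos 5: x in {1,2}, choose 2; 1->2 ok
  pos 6: y in {0}, choose 0; 2->0 ok
  pos 7: y in {0}, choose 0; 0->0 ok
  pos 8: x in {1,2}, choose 2; 0->2 ok
  pos 9: y in {0}, choose 0; 2->0 ok
  pos 10: x in {1,2}, choose 2; 0->2 ok
  pos 11: x in {1,2}, choose 1; 2->1 ok
  pos 12: x in {1,2}, choose 2; 1->2 ok
  pos 13: y in {0}, choose 0; 2->0 ok
  pos 14: x in {1,2}, choose 2; 0->2 ok
  pos 15: x in {1,2}, choose 1; 2->1 ok
  pos 16: x in {1,2}, choose 1; 1->1 ok
  pos 17: x in {1,2}, choose 1; 1->1 ok
  pos 18: x in {1,2}, choose 2; 1->2 ok
  pos 19: x in {1,2}, choose 1; 2->1 ok
  pos 20: x in {1,2}, choose 1; 1->1 ok
  pos 21: x in {1,2}, choose 1; 1->1 ok
  pos 22: x in {1,2}, choose 2; 1->2 ok
  pos 23: y in {0}, choose 0; 2->0 ok
  pos 24: y in {0}, choose 0; 0->0 ok
  pos 25: x in {1,2}, choose 2; 0->2 ok

0,2,0,2,1,2,0,0,2,0,2,1,2,0,2,1,1,1,2,1,1,1,2,0,0,2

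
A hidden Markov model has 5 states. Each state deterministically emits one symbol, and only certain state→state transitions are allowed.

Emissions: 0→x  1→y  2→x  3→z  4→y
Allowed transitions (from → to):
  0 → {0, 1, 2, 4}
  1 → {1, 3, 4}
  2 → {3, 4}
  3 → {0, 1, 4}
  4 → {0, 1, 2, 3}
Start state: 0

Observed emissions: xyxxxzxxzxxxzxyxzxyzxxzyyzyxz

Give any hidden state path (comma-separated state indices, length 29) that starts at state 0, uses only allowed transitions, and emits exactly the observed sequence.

0,4,0,0,2,3,0,2,3,0,0,2,3,0,4,2,3,0,4,3,0,2,3,1,4,3,4,2,3

  0: obs=x cand={0,2} pick 0 [start]
  1: obs=y cand={1,4} pick 4 [0->4 ok]
  2: obs=x cand={0,2} pick 0 [4->0 ok]
  3: obs=x cand={0,2} pick 0 [0->0 ok]
  4: obs=x cand={0,2} pick 2 [0->2 ok]
  5: obs=z cand={3} pick 3 [2->3 ok]
  6: obs=x cand={0,2} pick 0 [3->0 ok]
  7: obs=x cand={0,2} pick 2 [0->2 ok]
  8: obs=z cand={3} pick 3 [2->3 ok]
  9: obs=x cand={0,2} pick 0 [3->0 ok]
  10: obs=x cand={0,2} pick 0 [0->0 ok]
  11: obs=x cand={0,2} pick 2 [0->2 ok]
  12: obs=z cand={3} pick 3 [2->3 ok]
  13: obs=x cand={0,2} pick 0 [3->0 ok]
  14: obs=y cand={1,4} pick 4 [0->4 ok]
  15: obs=x cand={0,2} pick 2 [4->2 ok]
  16: obs=z cand={3} pick 3 [2->3 ok]
  17: obs=x cand={0,2} pick 0 [3->0 ok]
  18: obs=y cand={1,4} pick 4 [0->4 ok]
  19: obs=z cand={3} pick 3 [4->3 ok]
  20: obs=x cand={0,2} pick 0 [3->0 ok]
  21: obs=x cand={0,2} pick 2 [0->2 ok]
  22: obs=z cand={3} pick 3 [2->3 ok]
  23: obs=y cand={1,4} pick 1 [3->1 ok]
  24: obs=y cand={1,4} pick 4 [1->4 ok]
  25: obs=z cand={3} pick 3 [4->3 ok]
  26: obs=y cand={1,4} pick 4 [3->4 ok]
  27: obs=x cand={0,2} pick 2 [4->2 ok]
  28: obs=z cand={3} pick 3 [2->3 ok]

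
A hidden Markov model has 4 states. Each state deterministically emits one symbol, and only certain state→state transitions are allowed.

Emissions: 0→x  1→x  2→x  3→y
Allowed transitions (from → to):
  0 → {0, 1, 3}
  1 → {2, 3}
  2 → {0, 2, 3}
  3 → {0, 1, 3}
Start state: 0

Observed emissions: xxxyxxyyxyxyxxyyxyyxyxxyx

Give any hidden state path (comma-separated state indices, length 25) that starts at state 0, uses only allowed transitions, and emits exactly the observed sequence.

0,0,1,3,0,0,3,3,0,3,1,3,1,2,3,3,1,3,3,1,3,1,2,3,0

  pos 0: x in {0,1,2}, choose 0; start
  pos 1: x in {0,1,2}, choose 0; 0->0 ok
  pos 2: x in {0,1,2}, choose 1; 0->1 ok
  pos 3: y in {3}, choose 3; 1->3 ok
  pos 4: x in {0,1,2}, choose 0; 3->0 ok
  pos 5: x in {0,1,2}, choose 0; 0->0 ok
  pos 6: y in {3}, choose 3; 0->3 ok
  pos 7: y in {3}, choose 3; 3->3 ok
  pos 8: x in {0,1,2}, choose 0; 3->0 ok
  pos 9: y in {3}, choose 3; 0->3 ok
  pos 10: x in {0,1,2}, choose 1; 3->1 ok
  pos 11: y in {3}, choose 3; 1->3 ok
  pos 12: x in {0,1,2}, choose 1; 3->1 ok
  pos 13: x in {0,1,2}, choose 2; 1->2 ok
  pos 14: y in {3}, choose 3; 2->3 ok
  pos 15: y in {3}, choose 3; 3->3 ok
  pos 16: x in {0,1,2}, choose 1; 3->1 ok
  pos 17: y in {3}, choose 3; 1->3 ok
  pos 18: y in {3}, choose 3; 3->3 ok
  pos 19: x in {0,1,2}, choose 1; 3->1 ok
  pos 20: y in {3}, choose 3; 1->3 ok
  pos 21: x in {0,1,2}, choose 1; 3->1 ok
  pos 22: x in {0,1,2}, choose 2; 1->2 ok
  pos 23: y in {3}, choose 3; 2->3 ok
  pos 24: x in {0,1,2}, choose 0; 3->0 ok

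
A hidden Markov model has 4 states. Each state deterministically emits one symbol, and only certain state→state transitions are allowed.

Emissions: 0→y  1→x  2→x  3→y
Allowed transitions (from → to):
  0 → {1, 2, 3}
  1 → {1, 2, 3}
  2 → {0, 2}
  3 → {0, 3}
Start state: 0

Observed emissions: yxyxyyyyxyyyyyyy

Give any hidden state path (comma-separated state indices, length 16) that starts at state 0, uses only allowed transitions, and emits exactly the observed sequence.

  0: obs=y cand={0,3} pick 0 [start]
  1: obs=x cand={1,2} pick 2 [0->2 ok]
  2: obs=y cand={0,3} pick 0 [2->0 ok]
  3: obs=x cand={1,2} pick 1 [0->1 ok]
  4: obs=y cand={0,3} pick 3 [1->3 ok]
  5: obs=y cand={0,3} pick 3 [3->3 ok]
  6: obs=y cand={0,3} pick 3 [3->3 ok]
  7: obs=y cand={0,3} pick 0 [3->0 ok]
  8: obs=x cand={1,2} pick 2 [0->2 ok]
  9: obs=y cand={0,3} pick 0 [2->0 ok]
  10: obs=y cand={0,3} pick 3 [0->3 ok]
  11: obs=y cand={0,3} pick 3 [3->3 ok]
  12: obs=y cand={0,3} pick 3 [3->3 ok]
  13: obs=y cand={0,3} pick 0 [3->0 ok]
  14: obs=y cand={0,3} pick 3 [0->3 ok]
  15: obs=y cand={0,3} pick 0 [3->0 ok]

0,2,0,1,3,3,3,0,2,0,3,3,3,0,3,0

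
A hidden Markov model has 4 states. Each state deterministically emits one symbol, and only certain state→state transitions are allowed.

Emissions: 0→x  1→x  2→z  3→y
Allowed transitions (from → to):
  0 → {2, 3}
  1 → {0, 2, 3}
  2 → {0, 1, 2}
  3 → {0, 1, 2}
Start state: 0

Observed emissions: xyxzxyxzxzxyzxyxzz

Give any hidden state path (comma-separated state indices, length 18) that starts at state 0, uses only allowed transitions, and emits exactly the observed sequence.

  pos 0: x in {0,1}, choose 0; start
  pos 1: y in {3}, choose 3; 0->3 ok
  pos 2: x in {0,1}, choose 0; 3->0 ok
  pos 3: z in {2}, choose 2; 0->2 ok
  pos 4: x in {0,1}, choose 1; 2->1 ok
  pos 5: y in {3}, choose 3; 1->3 ok
  pos 6: x in {0,1}, choose 1; 3->1 ok
  pos 7: z in {2}, choose 2; 1->2 ok
  pos 8: x in {0,1}, choose 0; 2->0 ok
  pos 9: z in {2}, choose 2; 0->2 ok
  pos 10: x in {0,1}, choose 1; 2->1 ok
  pos 11: y in {3}, choose 3; 1->3 ok
  pos 12: z in {2}, choose 2; 3->2 ok
  pos 13: x in {0,1}, choose 0; 2->0 ok
  pos 14: y in {3}, choose 3; 0->3 ok
  pos 15: x in {0,1}, choose 1; 3->1 ok
  pos 16: z in {2}, choose 2; 1->2 ok
  pos 17: z in {2}, choose 2; 2->2 ok

0,3,0,2,1,3,1,2,0,2,1,3,2,0,3,1,2,2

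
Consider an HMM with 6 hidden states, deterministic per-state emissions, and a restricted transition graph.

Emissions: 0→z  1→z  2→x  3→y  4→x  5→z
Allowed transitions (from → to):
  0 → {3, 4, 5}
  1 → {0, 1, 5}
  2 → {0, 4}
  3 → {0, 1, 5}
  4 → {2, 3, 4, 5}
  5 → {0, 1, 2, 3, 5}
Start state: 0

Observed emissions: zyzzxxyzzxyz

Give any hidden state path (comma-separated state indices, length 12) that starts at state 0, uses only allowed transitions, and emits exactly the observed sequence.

  [0] z  {0,1,5}  => 0  start
  [1] y  {3}  => 3  0->3 ok
  [2] z  {0,1,5}  => 5  3->5 ok
  [3] z  {0,1,5}  => 5  5->5 ok
  [4] x  {2,4}  => 2  5->2 ok
  [5] x  {2,4}  => 4  2->4 ok
  [6] y  {3}  => 3  4->3 ok
  [7] z  {0,1,5}  => 1  3->1 ok
  [8] z  {0,1,5}  => 0  1->0 ok
  [9] x  {2,4}  => 4  0->4 ok
  [10] y  {3}  => 3  4->3 ok
  [11] z  {0,1,5}  => 1  3->1 ok

0,3,5,5,2,4,3,1,0,4,3,1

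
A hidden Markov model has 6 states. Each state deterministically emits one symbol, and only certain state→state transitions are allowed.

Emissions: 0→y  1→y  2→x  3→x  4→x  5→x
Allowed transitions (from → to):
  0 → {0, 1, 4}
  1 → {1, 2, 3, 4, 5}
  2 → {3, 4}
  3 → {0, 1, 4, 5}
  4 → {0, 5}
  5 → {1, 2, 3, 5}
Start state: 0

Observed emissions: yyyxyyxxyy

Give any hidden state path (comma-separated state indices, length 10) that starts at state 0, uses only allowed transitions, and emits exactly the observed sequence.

  pos 0: y in {0,1}, choose 0; start
  pos 1: y in {0,1}, choose 0; 0->0 ok
  pos 2: y in {0,1}, choose 1; 0->1 ok
  pos 3: x in {2,3,4,5}, choose 3; 1->3 ok
  pos 4: y in {0,1}, choose 1; 3->1 ok
  pos 5: y in {0,1}, choose 1; 1->1 ok
  pos 6: x in {2,3,4,5}, choose 3; 1->3 ok
  pos 7: x in {2,3,4,5}, choose 4; 3->4 ok
  pos 8: y in {0,1}, choose 0; 4->0 ok
  pos 9: y in {0,1}, choose 1; 0->1 ok

0,0,1,3,1,1,3,4,0,1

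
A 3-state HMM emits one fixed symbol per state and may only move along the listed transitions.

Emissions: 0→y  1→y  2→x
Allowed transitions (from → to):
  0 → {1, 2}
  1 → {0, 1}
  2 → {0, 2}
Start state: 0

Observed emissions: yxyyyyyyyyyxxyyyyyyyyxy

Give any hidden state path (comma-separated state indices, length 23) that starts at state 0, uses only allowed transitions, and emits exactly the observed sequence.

  pos 0: y in {0,1}, choose 0; start
  pos 1: x in {2}, choose 2; 0->2 ok
  pos 2: y in {0,1}, choose 0; 2->0 ok
  pos 3: y in {0,1}, choose 1; 0->1 ok
  pos 4: y in {0,1}, choose 1; 1->1 ok
  pos 5: y in {0,1}, choose 1; 1->1 ok
  pos 6: y in {0,1}, choose 0; 1->0 ok
  pos 7: y in {0,1}, choose 1; 0->1 ok
  pos 8: y in {0,1}, choose 0; 1->0 ok
  pos 9: y in {0,1}, choose 1; 0->1 ok
  pos 10: y in {0,1}, choose 0; 1->0 ok
  pos 11: x in {2}, choose 2; 0->2 ok
  pos 12: x in {2}, choose 2; 2->2 ok
  pos 13: y in {0,1}, choose 0; 2->0 ok
  pos 14: y in {0,1}, choose 1; 0->1 ok
  pos 15: y in {0,1}, choose 1; 1->1 ok
  pos 16: y in {0,1}, choose 0; 1->0 ok
  pos 17: y in {0,1}, choose 1; 0->1 ok
  pos 18: y in {0,1}, choose 1; 1->1 ok
  pos 19: y in {0,1}, choose 1; 1->1 ok
  pos 20: y in {0,1}, choose 0; 1->0 ok
  pos 21: x in {2}, choose 2; 0->2 ok
  pos 22: y in {0,1}, choose 0; 2->0 ok

0,2,0,1,1,1,0,1,0,1,0,2,2,0,1,1,0,1,1,1,0,2,0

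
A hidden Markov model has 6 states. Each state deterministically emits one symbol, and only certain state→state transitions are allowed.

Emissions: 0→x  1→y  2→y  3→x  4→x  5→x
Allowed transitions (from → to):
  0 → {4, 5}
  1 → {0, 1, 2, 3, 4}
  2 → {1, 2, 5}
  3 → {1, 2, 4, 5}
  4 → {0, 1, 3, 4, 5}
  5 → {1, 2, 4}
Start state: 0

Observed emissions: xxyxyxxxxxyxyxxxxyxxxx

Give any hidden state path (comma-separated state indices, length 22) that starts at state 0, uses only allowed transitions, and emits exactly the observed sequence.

0,5,1,4,1,3,4,5,4,3,1,3,2,5,4,5,4,1,3,4,4,5

  [0] x  {0,3,4,5}  => 0  start
  [1] x  {0,3,4,5}  => 5  0->5 ok
  [2] y  {1,2}  => 1  5->1 ok
  [3] x  {0,3,4,5}  => 4  1->4 ok
  [4] y  {1,2}  => 1  4->1 ok
  [5] x  {0,3,4,5}  => 3  1->3 ok
  [6] x  {0,3,4,5}  => 4  3->4 ok
  [7] x  {0,3,4,5}  => 5  4->5 ok
  [8] x  {0,3,4,5}  => 4  5->4 ok
  [9] x  {0,3,4,5}  => 3  4->3 ok
  [10] y  {1,2}  => 1  3->1 ok
  [11] x  {0,3,4,5}  => 3  1->3 ok
  [12] y  {1,2}  => 2  3->2 ok
  [13] x  {0,3,4,5}  => 5  2->5 ok
  [14] x  {0,3,4,5}  => 4  5->4 ok
  [15] x  {0,3,4,5}  => 5  4->5 ok
  [16] x  {0,3,4,5}  => 4  5->4 ok
  [17] y  {1,2}  => 1  4->1 ok
  [18] x  {0,3,4,5}  => 3  1->3 ok
  [19] x  {0,3,4,5}  => 4  3->4 ok
  [20] x  {0,3,4,5}  => 4  4->4 ok
  [21] x  {0,3,4,5}  => 5  4->5 ok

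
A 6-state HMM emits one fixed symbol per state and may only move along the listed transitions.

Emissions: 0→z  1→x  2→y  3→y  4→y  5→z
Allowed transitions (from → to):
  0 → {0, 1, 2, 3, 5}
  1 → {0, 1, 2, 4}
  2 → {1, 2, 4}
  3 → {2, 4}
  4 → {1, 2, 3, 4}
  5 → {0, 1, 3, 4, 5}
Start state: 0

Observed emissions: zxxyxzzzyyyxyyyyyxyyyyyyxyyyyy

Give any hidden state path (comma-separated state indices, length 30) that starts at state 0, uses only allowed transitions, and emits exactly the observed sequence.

  [0] z  {0,5}  => 0  start
  [1] x  {1}  => 1  0->1 ok
  [2] x  {1}  => 1  1->1 ok
  [3] y  {2,3,4}  => 2  1->2 ok
  [4] x  {1}  => 1  2->1 ok
  [5] z  {0,5}  => 0  1->0 ok
  [6] z  {0,5}  => 5  0->5 ok
  [7] z  {0,5}  => 0  5->0 ok
  [8] y  {2,3,4}  => 2  0->2 ok
  [9] y  {2,3,4}  => 2  2->2 ok
  [10] y  {2,3,4}  => 4  2->4 ok
  [11] x  {1}  => 1  4->1 ok
  [12] y  {2,3,4}  => 4  1->4 ok
  [13] y  {2,3,4}  => 4  4->4 ok
  [14] y  {2,3,4}  => 4  4->4 ok
  [15] y  {2,3,4}  => 4  4->4 ok
  [16] y  {2,3,4}  => 4  4->4 ok
  [17] x  {1}  => 1  4->1 ok
  [18] y  {2,3,4}  => 4  1->4 ok
  [19] y  {2,3,4}  => 4  4->4 ok
  [20] y  {2,3,4}  => 2  4->2 ok
  [21] y  {2,3,4}  => 2  2->2 ok
  [22] y  {2,3,4}  => 4  2->4 ok
  [23] y  {2,3,4}  => 2  4->2 ok
  [24] x  {1}  => 1  2->1 ok
  [25] y  {2,3,4}  => 2  1->2 ok
  [26] y  {2,3,4}  => 2  2->2 ok
  [27] y  {2,3,4}  => 4  2->4 ok
  [28] y  {2,3,4}  => 4  4->4 ok
  [29] y  {2,3,4}  => 4  4->4 ok

0,1,1,2,1,0,5,0,2,2,4,1,4,4,4,4,4,1,4,4,2,2,4,2,1,2,2,4,4,4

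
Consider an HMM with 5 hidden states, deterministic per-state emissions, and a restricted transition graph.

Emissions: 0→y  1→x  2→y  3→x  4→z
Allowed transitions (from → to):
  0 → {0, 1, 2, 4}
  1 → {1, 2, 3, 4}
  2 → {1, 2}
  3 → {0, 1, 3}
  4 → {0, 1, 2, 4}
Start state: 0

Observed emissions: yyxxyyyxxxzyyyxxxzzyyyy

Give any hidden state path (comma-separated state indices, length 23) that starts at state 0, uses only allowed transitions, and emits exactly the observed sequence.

0,2,1,1,2,2,2,1,3,1,4,0,0,0,1,3,1,4,4,0,2,2,2

  pos 0: y in {0,2}, choose 0; start
  pos 1: y in {0,2}, choose 2; 0->2 ok
  pos 2: x in {1,3}, choose 1; 2->1 ok
  pos 3: x in {1,3}, choose 1; 1->1 ok
  pos 4: y in {0,2}, choose 2; 1->2 ok
  pos 5: y in {0,2}, choose 2; 2->2 ok
  pos 6: y in {0,2}, choose 2; 2->2 ok
  pos 7: x in {1,3}, choose 1; 2->1 ok
  pos 8: x in {1,3}, choose 3; 1->3 ok
  pos 9: x in {1,3}, choose 1; 3->1 ok
  pos 10: z in {4}, choose 4; 1->4 ok
  pos 11: y in {0,2}, choose 0; 4->0 ok
  pos 12: y in {0,2}, choose 0; 0->0 ok
  pos 13: y in {0,2}, choose 0; 0->0 ok
  pos 14: x in {1,3}, choose 1; 0->1 ok
  pos 15: x in {1,3}, choose 3; 1->3 ok
  pos 16: x in {1,3}, choose 1; 3->1 ok
  pos 17: z in {4}, choose 4; 1->4 ok
  pos 18: z in {4}, choose 4; 4->4 ok
  pos 19: y in {0,2}, choose 0; 4->0 ok
  pos 20: y in {0,2}, choose 2; 0->2 ok
  pos 21: y in {0,2}, choose 2; 2->2 ok
  pos 22: y in {0,2}, choose 2; 2->2 ok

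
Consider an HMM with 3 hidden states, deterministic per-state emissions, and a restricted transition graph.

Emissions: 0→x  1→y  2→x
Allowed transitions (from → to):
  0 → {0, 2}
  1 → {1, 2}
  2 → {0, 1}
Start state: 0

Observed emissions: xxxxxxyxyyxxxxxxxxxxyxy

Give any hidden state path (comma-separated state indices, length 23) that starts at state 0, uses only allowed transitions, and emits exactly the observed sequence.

0,0,0,0,0,2,1,2,1,1,2,0,0,0,2,0,2,0,0,2,1,2,1

  0: obs=x cand={0,2} pick 0 [start]
  1: obs=x cand={0,2} pick 0 [0->0 ok]
  2: obs=x cand={0,2} pick 0 [0->0 ok]
  3: obs=x cand={0,2} pick 0 [0->0 ok]
  4: obs=x cand={0,2} pick 0 [0->0 ok]
  5: obs=x cand={0,2} pick 2 [0->2 ok]
  6: obs=y cand={1} pick 1 [2->1 ok]
  7: obs=x cand={0,2} pick 2 [1->2 ok]
  8: obs=y cand={1} pick 1 [2->1 ok]
  9: obs=y cand={1} pick 1 [1->1 ok]
  10: obs=x cand={0,2} pick 2 [1->2 ok]
  11: obs=x cand={0,2} pick 0 [2->0 ok]
  12: obs=x cand={0,2} pick 0 [0->0 ok]
  13: obs=x cand={0,2} pick 0 [0->0 ok]
  14: obs=x cand={0,2} pick 2 [0->2 ok]
  15: obs=x cand={0,2} pick 0 [2->0 ok]
  16: obs=x cand={0,2} pick 2 [0->2 ok]
  17: obs=x cand={0,2} pick 0 [2->0 ok]
  18: obs=x cand={0,2} pick 0 [0->0 ok]
  19: obs=x cand={0,2} pick 2 [0->2 ok]
  20: obs=y cand={1} pick 1 [2->1 ok]
  21: obs=x cand={0,2} pick 2 [1->2 ok]
  22: obs=y cand={1} pick 1 [2->1 ok]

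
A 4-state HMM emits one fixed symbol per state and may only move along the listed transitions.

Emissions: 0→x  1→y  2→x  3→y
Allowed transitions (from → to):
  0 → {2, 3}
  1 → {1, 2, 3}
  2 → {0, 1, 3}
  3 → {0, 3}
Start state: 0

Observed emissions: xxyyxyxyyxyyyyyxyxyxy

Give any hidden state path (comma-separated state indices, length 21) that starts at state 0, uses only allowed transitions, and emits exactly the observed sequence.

0,2,1,1,2,1,2,1,1,2,1,3,3,3,3,0,3,0,3,0,3

  [0] x  {0,2}  => 0  start
  [1] x  {0,2}  => 2  0->2 ok
  [2] y  {1,3}  => 1  2->1 ok
  [3] y  {1,3}  => 1  1->1 ok
  [4] x  {0,2}  => 2  1->2 ok
  [5] y  {1,3}  => 1  2->1 ok
  [6] x  {0,2}  => 2  1->2 ok
  [7] y  {1,3}  => 1  2->1 ok
  [8] y  {1,3}  => 1  1->1 ok
  [9] x  {0,2}  => 2  1->2 ok
  [10] y  {1,3}  => 1  2->1 ok
  [11] y  {1,3}  => 3  1->3 ok
  [12] y  {1,3}  => 3  3->3 ok
  [13] y  {1,3}  => 3  3->3 ok
  [14] y  {1,3}  => 3  3->3 ok
  [15] x  {0,2}  => 0  3->0 ok
  [16] y  {1,3}  => 3  0->3 ok
  [17] x  {0,2}  => 0  3->0 ok
  [18] y  {1,3}  => 3  0->3 ok
  [19] x  {0,2}  => 0  3->0 ok
  [20] y  {1,3}  => 3  0->3 ok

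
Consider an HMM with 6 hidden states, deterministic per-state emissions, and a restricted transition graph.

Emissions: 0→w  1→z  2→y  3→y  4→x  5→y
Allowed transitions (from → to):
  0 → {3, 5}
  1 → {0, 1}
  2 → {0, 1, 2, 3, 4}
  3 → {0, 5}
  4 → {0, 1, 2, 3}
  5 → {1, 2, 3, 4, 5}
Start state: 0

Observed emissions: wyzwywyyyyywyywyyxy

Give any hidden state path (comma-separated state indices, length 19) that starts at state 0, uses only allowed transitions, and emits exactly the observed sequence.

0,5,1,0,3,0,3,5,5,2,3,0,5,2,0,5,2,4,2

  t0 'w' -> {0}, take 0 (start)
  t1 'y' -> {2,3,5}, take 5 (0->5 ok)
  t2 'z' -> {1}, take 1 (5->1 ok)
  t3 'w' -> {0}, take 0 (1->0 ok)
  t4 'y' -> {2,3,5}, take 3 (0->3 ok)
  t5 'w' -> {0}, take 0 (3->0 ok)
  t6 'y' -> {2,3,5}, take 3 (0->3 ok)
  t7 'y' -> {2,3,5}, take 5 (3->5 ok)
  t8 'y' -> {2,3,5}, take 5 (5->5 ok)
  t9 'y' -> {2,3,5}, take 2 (5->2 ok)
  t10 'y' -> {2,3,5}, take 3 (2->3 ok)
  t11 'w' -> {0}, take 0 (3->0 ok)
  t12 'y' -> {2,3,5}, take 5 (0->5 ok)
  t13 'y' -> {2,3,5}, take 2 (5->2 ok)
  t14 'w' -> {0}, take 0 (2->0 ok)
  t15 'y' -> {2,3,5}, take 5 (0->5 ok)
  t16 'y' -> {2,3,5}, take 2 (5->2 ok)
  t17 'x' -> {4}, take 4 (2->4 ok)
  t18 'y' -> {2,3,5}, take 2 (4->2 ok)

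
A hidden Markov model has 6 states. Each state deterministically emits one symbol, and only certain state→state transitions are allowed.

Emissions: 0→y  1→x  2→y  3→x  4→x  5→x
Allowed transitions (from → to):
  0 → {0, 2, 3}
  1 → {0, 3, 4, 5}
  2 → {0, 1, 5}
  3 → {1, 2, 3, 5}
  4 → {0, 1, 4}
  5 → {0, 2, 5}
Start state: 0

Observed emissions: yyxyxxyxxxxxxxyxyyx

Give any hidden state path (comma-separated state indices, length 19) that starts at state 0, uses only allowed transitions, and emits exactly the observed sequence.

0,0,3,2,1,5,0,3,1,4,4,1,5,5,2,1,0,2,5

  0: obs=y cand={0,2} pick 0 [start]
  1: obs=y cand={0,2} pick 0 [0->0 ok]
  2: obs=x cand={1,3,4,5} pick 3 [0->3 ok]
  3: obs=y cand={0,2} pick 2 [3->2 ok]
  4: obs=x cand={1,3,4,5} pick 1 [2->1 ok]
  5: obs=x cand={1,3,4,5} pick 5 [1->5 ok]
  6: obs=y cand={0,2} pick 0 [5->0 ok]
  7: obs=x cand={1,3,4,5} pick 3 [0->3 ok]
  8: obs=x cand={1,3,4,5} pick 1 [3->1 ok]
  9: obs=x cand={1,3,4,5} pick 4 [1->4 ok]
  10: obs=x cand={1,3,4,5} pick 4 [4->4 ok]
  11: obs=x cand={1,3,4,5} pick 1 [4->1 ok]
  12: obs=x cand={1,3,4,5} pick 5 [1->5 ok]
  13: obs=x cand={1,3,4,5} pick 5 [5->5 ok]
  14: obs=y cand={0,2} pick 2 [5->2 ok]
  15: obs=x cand={1,3,4,5} pick 1 [2->1 ok]
  16: obs=y cand={0,2} pick 0 [1->0 ok]
  17: obs=y cand={0,2} pick 2 [0->2 ok]
  18: obs=x cand={1,3,4,5} pick 5 [2->5 ok]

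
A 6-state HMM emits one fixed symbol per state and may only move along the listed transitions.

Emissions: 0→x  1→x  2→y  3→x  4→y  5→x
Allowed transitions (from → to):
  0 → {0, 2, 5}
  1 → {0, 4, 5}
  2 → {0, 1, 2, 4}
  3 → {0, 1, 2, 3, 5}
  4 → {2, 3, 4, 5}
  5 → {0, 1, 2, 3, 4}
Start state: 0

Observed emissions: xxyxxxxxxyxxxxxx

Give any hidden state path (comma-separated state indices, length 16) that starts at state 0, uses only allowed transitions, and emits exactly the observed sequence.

  pos 0: x in {0,1,3,5}, choose 0; start
  pos 1: x in {0,1,3,5}, choose 0; 0->0 ok
  pos 2: y in {2,4}, choose 2; 0->2 ok
  pos 3: x in {0,1,3,5}, choose 1; 2->1 ok
  pos 4: x in {0,1,3,5}, choose 0; 1->0 ok
  pos 5: x in {0,1,3,5}, choose 5; 0->5 ok
  pos 6: x in {0,1,3,5}, choose 0; 5->0 ok
  pos 7: x in {0,1,3,5}, choose 5; 0->5 ok
  pos 8: x in {0,1,3,5}, choose 1; 5->1 ok
  pos 9: y in {2,4}, choose 4; 1->4 ok
  pos 10: x in {0,1,3,5}, choose 3; 4->3 ok
  pos 11: x in {0,1,3,5}, choose 0; 3->0 ok
  pos 12: x in {0,1,3,5}, choose 5; 0->5 ok
  pos 13: x in {0,1,3,5}, choose 3; 5->3 ok
  pos 14: x in {0,1,3,5}, choose 5; 3->5 ok
  pos 15: x in {0,1,3,5}, choose 3; 5->3 ok

0,0,2,1,0,5,0,5,1,4,3,0,5,3,5,3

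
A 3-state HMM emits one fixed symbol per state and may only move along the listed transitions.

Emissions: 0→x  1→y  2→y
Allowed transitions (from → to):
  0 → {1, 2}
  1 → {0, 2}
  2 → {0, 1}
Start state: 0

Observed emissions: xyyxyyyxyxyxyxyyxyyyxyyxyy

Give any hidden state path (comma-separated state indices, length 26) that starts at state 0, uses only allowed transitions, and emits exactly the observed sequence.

  0: obs=x cand={0} pick 0 [start]
  1: obs=y cand={1,2} pick 1 [0->1 ok]
  2: obs=y cand={1,2} pick 2 [1->2 ok]
  3: obs=x cand={0} pick 0 [2->0 ok]
  4: obs=y cand={1,2} pick 2 [0->2 ok]
  5: obs=y cand={1,2} pick 1 [2->1 ok]
  6: obs=y cand={1,2} pick 2 [1->2 ok]
  7: obs=x cand={0} pick 0 [2->0 ok]
  8: obs=y cand={1,2} pick 2 [0->2 ok]
  9: obs=x cand={0} pick 0 [2->0 ok]
  10: obs=y cand={1,2} pick 1 [0->1 ok]
  11: obs=x cand={0} pick 0 [1->0 ok]
  12: obs=y cand={1,2} pick 2 [0->2 ok]
  13: obs=x cand={0} pick 0 [2->0 ok]
  14: obs=y cand={1,2} pick 2 [0->2 ok]
  15: obs=y cand={1,2} pick 1 [2->1 ok]
  16: obs=x cand={0} pick 0 [1->0 ok]
  17: obs=y cand={1,2} pick 2 [0->2 ok]
  18: obs=y cand={1,2} pick 1 [2->1 ok]
  19: obs=y cand={1,2} pick 2 [1->2 ok]
  20: obs=x cand={0} pick 0 [2->0 ok]
  21: obs=y cand={1,2} pick 1 [0->1 ok]
  22: obs=y cand={1,2} pick 2 [1->2 ok]
  23: obs=x cand={0} pick 0 [2->0 ok]
  24: obs=y cand={1,2} pick 1 [0->1 ok]
  25: obs=y cand={1,2} pick 2 [1->2 ok]

0,1,2,0,2,1,2,0,2,0,1,0,2,0,2,1,0,2,1,2,0,1,2,0,1,2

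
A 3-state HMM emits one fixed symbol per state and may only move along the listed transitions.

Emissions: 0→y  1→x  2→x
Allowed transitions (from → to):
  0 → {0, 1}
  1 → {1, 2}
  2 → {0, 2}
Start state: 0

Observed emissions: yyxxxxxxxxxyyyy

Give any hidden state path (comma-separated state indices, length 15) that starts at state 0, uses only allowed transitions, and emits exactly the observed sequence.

0,0,1,1,1,1,1,1,1,2,2,0,0,0,0

  t0 'y' -> {0}, take 0 (start)
  t1 'y' -> {0}, take 0 (0->0 ok)
  t2 'x' -> {1,2}, take 1 (0->1 ok)
  t3 'x' -> {1,2}, take 1 (1->1 ok)
  t4 'x' -> {1,2}, take 1 (1->1 ok)
  t5 'x' -> {1,2}, take 1 (1->1 ok)
  t6 'x' -> {1,2}, take 1 (1->1 ok)
  t7 'x' -> {1,2}, take 1 (1->1 ok)
  t8 'x' -> {1,2}, take 1 (1->1 ok)
  t9 'x' -> {1,2}, take 2 (1->2 ok)
  t10 'x' -> {1,2}, take 2 (2->2 ok)
  t11 'y' -> {0}, take 0 (2->0 ok)
  t12 'y' -> {0}, take 0 (0->0 ok)
  t13 'y' -> {0}, take 0 (0->0 ok)
  t14 'y' -> {0}, take 0 (0->0 ok)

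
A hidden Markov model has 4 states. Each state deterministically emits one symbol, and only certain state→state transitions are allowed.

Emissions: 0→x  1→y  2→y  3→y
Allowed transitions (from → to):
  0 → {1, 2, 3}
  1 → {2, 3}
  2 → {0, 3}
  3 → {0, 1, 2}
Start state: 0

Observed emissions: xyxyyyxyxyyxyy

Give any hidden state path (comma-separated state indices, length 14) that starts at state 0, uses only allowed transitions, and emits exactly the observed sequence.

  [0] x  {0}  => 0  start
  [1] y  {1,2,3}  => 3  0->3 ok
  [2] x  {0}  => 0  3->0 ok
  [3] y  {1,2,3}  => 3  0->3 ok
  [4] y  {1,2,3}  => 2  3->2 ok
  [5] y  {1,2,3}  => 3  2->3 ok
  [6] x  {0}  => 0  3->0 ok
  [7] y  {1,2,3}  => 3  0->3 ok
  [8] x  {0}  => 0  3->0 ok
  [9] y  {1,2,3}  => 1  0->1 ok
  [10] y  {1,2,3}  => 3  1->3 ok
  [11] x  {0}  => 0  3->0 ok
  [12] y  {1,2,3}  => 1  0->1 ok
  [13] y  {1,2,3}  => 2  1->2 ok

0,3,0,3,2,3,0,3,0,1,3,0,1,2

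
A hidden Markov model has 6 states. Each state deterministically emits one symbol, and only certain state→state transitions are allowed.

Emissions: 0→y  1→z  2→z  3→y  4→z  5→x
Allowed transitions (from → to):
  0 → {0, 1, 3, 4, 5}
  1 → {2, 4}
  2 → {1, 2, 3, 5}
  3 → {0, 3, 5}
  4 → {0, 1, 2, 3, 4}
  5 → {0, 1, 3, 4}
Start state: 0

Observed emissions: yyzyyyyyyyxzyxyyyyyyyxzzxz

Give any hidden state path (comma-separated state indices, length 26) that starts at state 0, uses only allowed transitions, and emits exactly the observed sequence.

  t0 'y' -> {0,3}, take 0 (start)
  t1 'y' -> {0,3}, take 0 (0->0 ok)
  t2 'z' -> {1,2,4}, take 4 (0->4 ok)
  t3 'y' -> {0,3}, take 0 (4->0 ok)
  t4 'y' -> {0,3}, take 3 (0->3 ok)
  t5 'y' -> {0,3}, take 3 (3->3 ok)
  t6 'y' -> {0,3}, take 0 (3->0 ok)
  t7 'y' -> {0,3}, take 0 (0->0 ok)
  t8 'y' -> {0,3}, take 3 (0->3 ok)
  t9 'y' -> {0,3}, take 0 (3->0 ok)
  t10 'x' -> {5}, take 5 (0->5 ok)
  t11 'z' -> {1,2,4}, take 4 (5->4 ok)
  t12 'y' -> {0,3}, take 3 (4->3 ok)
  t13 'x' -> {5}, take 5 (3->5 ok)
  t14 'y' -> {0,3}, take 0 (5->0 ok)
  t15 'y' -> {0,3}, take 3 (0->3 ok)
  t16 'y' -> {0,3}, take 3 (3->3 ok)
  t17 'y' -> {0,3}, take 0 (3->0 ok)
  t18 'y' -> {0,3}, take 3 (0->3 ok)
  t19 'y' -> {0,3}, take 3 (3->3 ok)
  t20 'y' -> {0,3}, take 3 (3->3 ok)
  t21 'x' -> {5}, take 5 (3->5 ok)
  t22 'z' -> {1,2,4}, take 4 (5->4 ok)
  t23 'z' -> {1,2,4}, take 2 (4->2 ok)
  t24 'x' -> {5}, take 5 (2->5 ok)
  t25 'z' -> {1,2,4}, take 1 (5->1 ok)

0,0,4,0,3,3,0,0,3,0,5,4,3,5,0,3,3,0,3,3,3,5,4,2,5,1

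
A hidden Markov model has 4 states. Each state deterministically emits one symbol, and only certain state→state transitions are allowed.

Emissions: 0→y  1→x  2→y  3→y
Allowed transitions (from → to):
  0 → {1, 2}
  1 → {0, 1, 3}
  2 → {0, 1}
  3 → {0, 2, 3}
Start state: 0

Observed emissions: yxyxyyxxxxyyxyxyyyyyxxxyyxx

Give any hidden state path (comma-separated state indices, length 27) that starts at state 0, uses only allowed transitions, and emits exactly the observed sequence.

0,1,0,1,3,0,1,1,1,1,3,2,1,0,1,3,3,3,3,2,1,1,1,3,2,1,1

  t0 'y' -> {0,2,3}, take 0 (start)
  t1 'x' -> {1}, take 1 (0->1 ok)
  t2 'y' -> {0,2,3}, take 0 (1->0 ok)
  t3 'x' -> {1}, take 1 (0->1 ok)
  t4 'y' -> {0,2,3}, take 3 (1->3 ok)
  t5 'y' -> {0,2,3}, take 0 (3->0 ok)
  t6 'x' -> {1}, take 1 (0->1 ok)
  t7 'x' -> {1}, take 1 (1->1 ok)
  t8 'x' -> {1}, take 1 (1->1 ok)
  t9 'x' -> {1}, take 1 (1->1 ok)
  t10 'y' -> {0,2,3}, take 3 (1->3 ok)
  t11 'y' -> {0,2,3}, take 2 (3->2 ok)
  t12 'x' -> {1}, take 1 (2->1 ok)
  t13 'y' -> {0,2,3}, take 0 (1->0 ok)
  t14 'x' -> {1}, take 1 (0->1 ok)
  t15 'y' -> {0,2,3}, take 3 (1->3 ok)
  t16 'y' -> {0,2,3}, take 3 (3->3 ok)
  t17 'y' -> {0,2,3}, take 3 (3->3 ok)
  t18 'y' -> {0,2,3}, take 3 (3->3 ok)
  t19 'y' -> {0,2,3}, take 2 (3->2 ok)
  t20 'x' -> {1}, take 1 (2->1 ok)
  t21 'x' -> {1}, take 1 (1->1 ok)
  t22 'x' -> {1}, take 1 (1->1 ok)
  t23 'y' -> {0,2,3}, take 3 (1->3 ok)
  t24 'y' -> {0,2,3}, take 2 (3->2 ok)
  t25 'x' -> {1}, take 1 (2->1 ok)
  t26 'x' -> {1}, take 1 (1->1 ok)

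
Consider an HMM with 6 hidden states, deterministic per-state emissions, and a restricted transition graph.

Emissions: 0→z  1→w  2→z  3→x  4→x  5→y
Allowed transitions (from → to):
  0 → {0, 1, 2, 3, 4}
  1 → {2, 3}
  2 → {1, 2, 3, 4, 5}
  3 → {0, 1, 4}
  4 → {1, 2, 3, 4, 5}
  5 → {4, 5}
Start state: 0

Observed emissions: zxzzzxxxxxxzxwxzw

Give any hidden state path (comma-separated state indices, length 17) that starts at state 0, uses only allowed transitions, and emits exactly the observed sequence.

  t0 'z' -> {0,2}, take 0 (start)
  t1 'x' -> {3,4}, take 3 (0->3 ok)
  t2 'z' -> {0,2}, take 0 (3->0 ok)
  t3 'z' -> {0,2}, take 2 (0->2 ok)
  t4 'z' -> {0,2}, take 2 (2->2 ok)
  t5 'x' -> {3,4}, take 4 (2->4 ok)
  t6 'x' -> {3,4}, take 3 (4->3 ok)
  t7 'x' -> {3,4}, take 4 (3->4 ok)
  t8 'x' -> {3,4}, take 3 (4->3 ok)
  t9 'x' -> {3,4}, take 4 (3->4 ok)
  t10 'x' -> {3,4}, take 3 (4->3 ok)
  t11 'z' -> {0,2}, take 0 (3->0 ok)
  t12 'x' -> {3,4}, take 4 (0->4 ok)
  t13 'w' -> {1}, take 1 (4->1 ok)
  t14 'x' -> {3,4}, take 3 (1->3 ok)
  t15 'z' -> {0,2}, take 0 (3->0 ok)
  t16 'w' -> {1}, take 1 (0->1 ok)

0,3,0,2,2,4,3,4,3,4,3,0,4,1,3,0,1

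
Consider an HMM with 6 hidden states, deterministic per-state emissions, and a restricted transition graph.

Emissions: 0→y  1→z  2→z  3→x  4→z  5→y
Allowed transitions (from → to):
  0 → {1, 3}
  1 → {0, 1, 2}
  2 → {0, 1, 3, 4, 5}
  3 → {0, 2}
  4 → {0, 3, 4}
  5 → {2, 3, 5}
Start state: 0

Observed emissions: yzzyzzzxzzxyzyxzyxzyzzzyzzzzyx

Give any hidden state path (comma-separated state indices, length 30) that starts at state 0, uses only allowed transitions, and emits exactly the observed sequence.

0,1,1,0,1,2,4,3,2,4,3,0,1,0,3,2,0,3,2,0,1,1,1,0,1,1,2,4,0,3

  t0 'y' -> {0,5}, take 0 (start)
  t1 'z' -> {1,2,4}, take 1 (0->1 ok)
  t2 'z' -> {1,2,4}, take 1 (1->1 ok)
  t3 'y' -> {0,5}, take 0 (1->0 ok)
  t4 'z' -> {1,2,4}, take 1 (0->1 ok)
  t5 'z' -> {1,2,4}, take 2 (1->2 ok)
  t6 'z' -> {1,2,4}, take 4 (2->4 ok)
  t7 'x' -> {3}, take 3 (4->3 ok)
  t8 'z' -> {1,2,4}, take 2 (3->2 ok)
  t9 'z' -> {1,2,4}, take 4 (2->4 ok)
  t10 'x' -> {3}, take 3 (4->3 ok)
  t11 'y' -> {0,5}, take 0 (3->0 ok)
  t12 'z' -> {1,2,4}, take 1 (0->1 ok)
  t13 'y' -> {0,5}, take 0 (1->0 ok)
  t14 'x' -> {3}, take 3 (0->3 ok)
  t15 'z' -> {1,2,4}, take 2 (3->2 ok)
  t16 'y' -> {0,5}, take 0 (2->0 ok)
  t17 'x' -> {3}, take 3 (0->3 ok)
  t18 'z' -> {1,2,4}, take 2 (3->2 ok)
  t19 'y' -> {0,5}, take 0 (2->0 ok)
  t20 'z' -> {1,2,4}, take 1 (0->1 ok)
  t21 'z' -> {1,2,4}, take 1 (1->1 ok)
  t22 'z' -> {1,2,4}, take 1 (1->1 ok)
  t23 'y' -> {0,5}, take 0 (1->0 ok)
  t24 'z' -> {1,2,4}, take 1 (0->1 ok)
  t25 'z' -> {1,2,4}, take 1 (1->1 ok)
  t26 'z' -> {1,2,4}, take 2 (1->2 ok)
  t27 'z' -> {1,2,4}, take 4 (2->4 ok)
  t28 'y' -> {0,5}, take 0 (4->0 ok)
  t29 'x' -> {3}, take 3 (0->3 ok)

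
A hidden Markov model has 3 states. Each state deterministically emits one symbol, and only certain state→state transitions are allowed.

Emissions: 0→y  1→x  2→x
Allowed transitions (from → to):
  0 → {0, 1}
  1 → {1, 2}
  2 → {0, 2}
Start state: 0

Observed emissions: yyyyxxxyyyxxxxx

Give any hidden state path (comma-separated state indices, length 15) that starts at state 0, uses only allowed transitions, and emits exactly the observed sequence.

0,0,0,0,1,1,2,0,0,0,1,1,1,1,2

  t0 'y' -> {0}, take 0 (start)
  t1 'y' -> {0}, take 0 (0->0 ok)
  t2 'y' -> {0}, take 0 (0->0 ok)
  t3 'y' -> {0}, take 0 (0->0 ok)
  t4 'x' -> {1,2}, take 1 (0->1 ok)
  t5 'x' -> {1,2}, take 1 (1->1 ok)
  t6 'x' -> {1,2}, take 2 (1->2 ok)
  t7 'y' -> {0}, take 0 (2->0 ok)
  t8 'y' -> {0}, take 0 (0->0 ok)
  t9 'y' -> {0}, take 0 (0->0 ok)
  t10 'x' -> {1,2}, take 1 (0->1 ok)
  t11 'x' -> {1,2}, take 1 (1->1 ok)
  t12 'x' -> {1,2}, take 1 (1->1 ok)
  t13 'x' -> {1,2}, take 1 (1->1 ok)
  t14 'x' -> {1,2}, take 2 (1->2 ok)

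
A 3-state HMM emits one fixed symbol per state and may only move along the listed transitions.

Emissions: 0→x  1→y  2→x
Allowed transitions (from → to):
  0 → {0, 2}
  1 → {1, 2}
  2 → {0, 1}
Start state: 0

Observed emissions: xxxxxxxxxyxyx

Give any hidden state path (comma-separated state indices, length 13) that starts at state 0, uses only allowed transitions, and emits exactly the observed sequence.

0,0,2,0,2,0,0,0,2,1,2,1,2

  pos 0: x in {0,2}, choose 0; start
  pos 1: x in {0,2}, choose 0; 0->0 ok
  pos 2: x in {0,2}, choose 2; 0->2 ok
  pos 3: x in {0,2}, choose 0; 2->0 ok
  pos 4: x in {0,2}, choose 2; 0->2 ok
  pos 5: x in {0,2}, choose 0; 2->0 ok
  pos 6: x in {0,2}, choose 0; 0->0 ok
  pos 7: x in {0,2}, choose 0; 0->0 ok
  pos 8: x in {0,2}, choose 2; 0->2 ok
  pos 9: y in {1}, choose 1; 2->1 ok
  pos 10: x in {0,2}, choose 2; 1->2 ok
  pos 11: y in {1}, choose 1; 2->1 ok
  pos 12: x in {0,2}, choose 2; 1->2 ok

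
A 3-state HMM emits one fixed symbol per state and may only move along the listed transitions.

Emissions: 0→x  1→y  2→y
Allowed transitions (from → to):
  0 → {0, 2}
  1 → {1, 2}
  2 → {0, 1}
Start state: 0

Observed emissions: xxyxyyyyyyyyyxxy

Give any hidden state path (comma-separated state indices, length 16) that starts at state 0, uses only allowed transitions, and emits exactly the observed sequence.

0,0,2,0,2,1,2,1,1,1,2,1,2,0,0,2

  [0] x  {0}  => 0  start
  [1] x  {0}  => 0  0->0 ok
  [2] y  {1,2}  => 2  0->2 ok
  [3] x  {0}  => 0  2->0 ok
  [4] y  {1,2}  => 2  0->2 ok
  [5] y  {1,2}  => 1  2->1 ok
  [6] y  {1,2}  => 2  1->2 ok
  [7] y  {1,2}  => 1  2->1 ok
  [8] y  {1,2}  => 1  1->1 ok
  [9] y  {1,2}  => 1  1->1 ok
  [10] y  {1,2}  => 2  1->2 ok
  [11] y  {1,2}  => 1  2->1 ok
  [12] y  {1,2}  => 2  1->2 ok
  [13] x  {0}  => 0  2->0 ok
  [14] x  {0}  => 0  0->0 ok
  [15] y  {1,2}  => 2  0->2 ok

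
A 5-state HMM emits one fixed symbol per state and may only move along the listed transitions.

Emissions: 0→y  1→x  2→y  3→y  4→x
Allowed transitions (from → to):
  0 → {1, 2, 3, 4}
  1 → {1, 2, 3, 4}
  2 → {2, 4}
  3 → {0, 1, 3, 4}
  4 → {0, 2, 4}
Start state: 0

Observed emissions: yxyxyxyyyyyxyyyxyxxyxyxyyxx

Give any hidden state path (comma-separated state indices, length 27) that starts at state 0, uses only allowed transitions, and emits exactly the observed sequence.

0,1,2,4,2,4,0,2,2,2,2,4,0,3,0,1,3,1,1,3,1,2,4,0,2,4,4

  t0 'y' -> {0,2,3}, take 0 (start)
  t1 'x' -> {1,4}, take 1 (0->1 ok)
  t2 'y' -> {0,2,3}, take 2 (1->2 ok)
  t3 'x' -> {1,4}, take 4 (2->4 ok)
  t4 'y' -> {0,2,3}, take 2 (4->2 ok)
  t5 'x' -> {1,4}, take 4 (2->4 ok)
  t6 'y' -> {0,2,3}, take 0 (4->0 ok)
  t7 'y' -> {0,2,3}, take 2 (0->2 ok)
  t8 'y' -> {0,2,3}, take 2 (2->2 ok)
  t9 'y' -> {0,2,3}, take 2 (2->2 ok)
  t10 'y' -> {0,2,3}, take 2 (2->2 ok)
  t11 'x' -> {1,4}, take 4 (2->4 ok)
  t12 'y' -> {0,2,3}, take 0 (4->0 ok)
  t13 'y' -> {0,2,3}, take 3 (0->3 ok)
  t14 'y' -> {0,2,3}, take 0 (3->0 ok)
  t15 'x' -> {1,4}, take 1 (0->1 ok)
  t16 'y' -> {0,2,3}, take 3 (1->3 ok)
  t17 'x' -> {1,4}, take 1 (3->1 ok)
  t18 'x' -> {1,4}, take 1 (1->1 ok)
  t19 'y' -> {0,2,3}, take 3 (1->3 ok)
  t20 'x' -> {1,4}, take 1 (3->1 ok)
  t21 'y' -> {0,2,3}, take 2 (1->2 ok)
  t22 'x' -> {1,4}, take 4 (2->4 ok)
  t23 'y' -> {0,2,3}, take 0 (4->0 ok)
  t24 'y' -> {0,2,3}, take 2 (0->2 ok)
  t25 'x' -> {1,4}, take 4 (2->4 ok)
  t26 'x' -> {1,4}, take 4 (4->4 ok)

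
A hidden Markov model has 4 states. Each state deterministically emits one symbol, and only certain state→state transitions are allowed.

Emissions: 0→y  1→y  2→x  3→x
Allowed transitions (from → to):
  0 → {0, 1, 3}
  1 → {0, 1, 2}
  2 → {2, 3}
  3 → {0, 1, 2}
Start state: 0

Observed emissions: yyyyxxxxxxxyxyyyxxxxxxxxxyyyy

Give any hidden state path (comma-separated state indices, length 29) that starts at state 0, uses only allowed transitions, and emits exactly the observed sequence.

0,1,0,0,3,2,3,2,2,2,3,0,3,0,0,1,2,3,2,2,3,2,2,2,3,1,0,1,0

  pos 0: y in {0,1}, choose 0; start
  pos 1: y in {0,1}, choose 1; 0->1 ok
  pos 2: y in {0,1}, choose 0; 1->0 ok
  pos 3: y in {0,1}, choose 0; 0->0 ok
  pos 4: x in {2,3}, choose 3; 0->3 ok
  pos 5: x in {2,3}, choose 2; 3->2 ok
  pos 6: x in {2,3}, choose 3; 2->3 ok
  pos 7: x in {2,3}, choose 2; 3->2 ok
  pos 8: x in {2,3}, choose 2; 2->2 ok
  pos 9: x in {2,3}, choose 2; 2->2 ok
  pos 10: x in {2,3}, choose 3; 2->3 ok
  pos 11: y in {0,1}, choose 0; 3->0 ok
  pos 12: x in {2,3}, choose 3; 0->3 ok
  pos 13: y in {0,1}, choose 0; 3->0 ok
  pos 14: y in {0,1}, choose 0; 0->0 ok
  pos 15: y in {0,1}, choose 1; 0->1 ok
  pos 16: x in {2,3}, choose 2; 1->2 ok
  pos 17: x in {2,3}, choose 3; 2->3 ok
  pos 18: x in {2,3}, choose 2; 3->2 ok
  pos 19: x in {2,3}, choose 2; 2->2 ok
  pos 20: x in {2,3}, choose 3; 2->3 ok
  pos 21: x in {2,3}, choose 2; 3->2 ok
  pos 22: x in {2,3}, choose 2; 2->2 ok
  pos 23: x in {2,3}, choose 2; 2->2 ok
  pos 24: x in {2,3}, choose 3; 2->3 ok
  pos 25: y in {0,1}, choose 1; 3->1 ok
  pos 26: y in {0,1}, choose 0; 1->0 ok
  pos 27: y in {0,1}, choose 1; 0->1 ok
  pos 28: y in {0,1}, choose 0; 1->0 ok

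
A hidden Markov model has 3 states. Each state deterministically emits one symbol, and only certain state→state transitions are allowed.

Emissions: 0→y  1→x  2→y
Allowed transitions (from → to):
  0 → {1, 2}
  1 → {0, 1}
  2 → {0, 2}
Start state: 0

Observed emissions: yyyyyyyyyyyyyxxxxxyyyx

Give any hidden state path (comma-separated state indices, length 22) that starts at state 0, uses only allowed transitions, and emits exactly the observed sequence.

0,2,2,0,2,0,2,0,2,0,2,2,0,1,1,1,1,1,0,2,0,1

  t0 'y' -> {0,2}, take 0 (start)
  t1 'y' -> {0,2}, take 2 (0->2 ok)
  t2 'y' -> {0,2}, take 2 (2->2 ok)
  t3 'y' -> {0,2}, take 0 (2->0 ok)
  t4 'y' -> {0,2}, take 2 (0->2 ok)
  t5 'y' -> {0,2}, take 0 (2->0 ok)
  t6 'y' -> {0,2}, take 2 (0->2 ok)
  t7 'y' -> {0,2}, take 0 (2->0 ok)
  t8 'y' -> {0,2}, take 2 (0->2 ok)
  t9 'y' -> {0,2}, take 0 (2->0 ok)
  t10 'y' -> {0,2}, take 2 (0->2 ok)
  t11 'y' -> {0,2}, take 2 (2->2 ok)
  t12 'y' -> {0,2}, take 0 (2->0 ok)
  t13 'x' -> {1}, take 1 (0->1 ok)
  t14 'x' -> {1}, take 1 (1->1 ok)
  t15 'x' -> {1}, take 1 (1->1 ok)
  t16 'x' -> {1}, take 1 (1->1 ok)
  t17 'x' -> {1}, take 1 (1->1 ok)
  t18 'y' -> {0,2}, take 0 (1->0 ok)
  t19 'y' -> {0,2}, take 2 (0->2 ok)
  t20 'y' -> {0,2}, take 0 (2->0 ok)
  t21 'x' -> {1}, take 1 (0->1 ok)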